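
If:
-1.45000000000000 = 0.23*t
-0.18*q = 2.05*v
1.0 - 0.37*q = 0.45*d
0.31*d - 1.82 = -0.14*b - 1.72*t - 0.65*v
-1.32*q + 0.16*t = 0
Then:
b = 83.83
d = 2.85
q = -0.76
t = -6.30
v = 0.07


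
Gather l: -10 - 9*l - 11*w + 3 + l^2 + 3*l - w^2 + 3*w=l^2 - 6*l - w^2 - 8*w - 7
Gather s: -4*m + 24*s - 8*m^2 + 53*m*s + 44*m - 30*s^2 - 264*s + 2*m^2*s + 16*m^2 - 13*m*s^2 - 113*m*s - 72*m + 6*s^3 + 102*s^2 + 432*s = 8*m^2 - 32*m + 6*s^3 + s^2*(72 - 13*m) + s*(2*m^2 - 60*m + 192)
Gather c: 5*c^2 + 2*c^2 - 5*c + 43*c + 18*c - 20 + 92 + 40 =7*c^2 + 56*c + 112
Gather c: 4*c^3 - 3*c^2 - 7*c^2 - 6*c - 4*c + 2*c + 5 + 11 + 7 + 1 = 4*c^3 - 10*c^2 - 8*c + 24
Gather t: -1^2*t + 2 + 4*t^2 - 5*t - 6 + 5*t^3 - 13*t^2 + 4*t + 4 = 5*t^3 - 9*t^2 - 2*t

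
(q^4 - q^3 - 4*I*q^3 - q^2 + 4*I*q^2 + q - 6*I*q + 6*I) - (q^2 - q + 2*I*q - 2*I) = q^4 - q^3 - 4*I*q^3 - 2*q^2 + 4*I*q^2 + 2*q - 8*I*q + 8*I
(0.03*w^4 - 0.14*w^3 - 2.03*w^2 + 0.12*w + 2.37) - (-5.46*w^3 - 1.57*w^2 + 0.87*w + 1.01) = 0.03*w^4 + 5.32*w^3 - 0.46*w^2 - 0.75*w + 1.36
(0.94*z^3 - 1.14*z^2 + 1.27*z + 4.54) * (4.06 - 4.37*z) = -4.1078*z^4 + 8.7982*z^3 - 10.1783*z^2 - 14.6836*z + 18.4324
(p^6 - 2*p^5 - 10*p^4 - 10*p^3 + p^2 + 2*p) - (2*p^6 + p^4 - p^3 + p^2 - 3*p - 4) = -p^6 - 2*p^5 - 11*p^4 - 9*p^3 + 5*p + 4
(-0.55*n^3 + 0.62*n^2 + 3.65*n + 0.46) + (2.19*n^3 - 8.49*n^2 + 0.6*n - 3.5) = 1.64*n^3 - 7.87*n^2 + 4.25*n - 3.04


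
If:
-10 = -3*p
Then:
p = 10/3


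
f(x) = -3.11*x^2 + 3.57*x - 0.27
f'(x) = 3.57 - 6.22*x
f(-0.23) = -1.26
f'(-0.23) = 5.00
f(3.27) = -21.85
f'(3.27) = -16.77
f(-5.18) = -102.21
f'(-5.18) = 35.79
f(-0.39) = -2.14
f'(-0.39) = 6.00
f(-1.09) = -7.86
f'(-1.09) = 10.35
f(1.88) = -4.55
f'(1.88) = -8.12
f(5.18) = -65.23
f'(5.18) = -28.65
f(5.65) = -79.38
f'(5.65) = -31.57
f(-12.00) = -490.95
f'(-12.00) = 78.21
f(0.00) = -0.27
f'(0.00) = 3.57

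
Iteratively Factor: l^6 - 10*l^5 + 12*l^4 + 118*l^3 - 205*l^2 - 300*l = (l - 5)*(l^5 - 5*l^4 - 13*l^3 + 53*l^2 + 60*l) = (l - 5)*(l - 4)*(l^4 - l^3 - 17*l^2 - 15*l) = (l - 5)*(l - 4)*(l + 3)*(l^3 - 4*l^2 - 5*l) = (l - 5)^2*(l - 4)*(l + 3)*(l^2 + l) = l*(l - 5)^2*(l - 4)*(l + 3)*(l + 1)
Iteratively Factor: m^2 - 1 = (m - 1)*(m + 1)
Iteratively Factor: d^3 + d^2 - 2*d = (d + 2)*(d^2 - d) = (d - 1)*(d + 2)*(d)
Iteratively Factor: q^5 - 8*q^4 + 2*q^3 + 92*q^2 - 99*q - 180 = (q - 4)*(q^4 - 4*q^3 - 14*q^2 + 36*q + 45) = (q - 4)*(q - 3)*(q^3 - q^2 - 17*q - 15) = (q - 4)*(q - 3)*(q + 3)*(q^2 - 4*q - 5) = (q - 4)*(q - 3)*(q + 1)*(q + 3)*(q - 5)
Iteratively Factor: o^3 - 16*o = (o)*(o^2 - 16) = o*(o - 4)*(o + 4)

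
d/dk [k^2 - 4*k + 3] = 2*k - 4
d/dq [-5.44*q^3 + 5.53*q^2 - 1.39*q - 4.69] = -16.32*q^2 + 11.06*q - 1.39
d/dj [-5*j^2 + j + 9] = 1 - 10*j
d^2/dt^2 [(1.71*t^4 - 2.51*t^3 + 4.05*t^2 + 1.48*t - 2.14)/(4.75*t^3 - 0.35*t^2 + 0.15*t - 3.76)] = (1.13686837721616e-13*t^8 + 172.3927*t^6 + 393.7902*t^5 - 1135.69194*t^4 + 1059.32718*t^3 + 573.090792*t^2 - 453.246636*t + 121.72018)/(107.171875*t^9 - 23.690625*t^8 + 11.89875*t^7 - 256.044125*t^6 + 37.88175*t^5 - 17.479425*t^4 + 202.648575*t^3 - 15.09828*t^2 + 6.36192*t - 53.157376)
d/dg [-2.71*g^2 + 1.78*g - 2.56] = 1.78 - 5.42*g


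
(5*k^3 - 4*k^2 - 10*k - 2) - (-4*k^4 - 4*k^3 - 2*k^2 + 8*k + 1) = 4*k^4 + 9*k^3 - 2*k^2 - 18*k - 3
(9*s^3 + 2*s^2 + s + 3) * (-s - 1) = -9*s^4 - 11*s^3 - 3*s^2 - 4*s - 3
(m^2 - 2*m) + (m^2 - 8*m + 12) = 2*m^2 - 10*m + 12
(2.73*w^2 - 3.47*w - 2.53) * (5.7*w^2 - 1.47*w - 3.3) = 15.561*w^4 - 23.7921*w^3 - 18.3291*w^2 + 15.1701*w + 8.349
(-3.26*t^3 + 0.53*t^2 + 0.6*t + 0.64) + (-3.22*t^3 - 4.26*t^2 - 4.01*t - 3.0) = -6.48*t^3 - 3.73*t^2 - 3.41*t - 2.36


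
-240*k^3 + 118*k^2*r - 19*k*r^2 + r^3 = (-8*k + r)*(-6*k + r)*(-5*k + r)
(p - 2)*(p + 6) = p^2 + 4*p - 12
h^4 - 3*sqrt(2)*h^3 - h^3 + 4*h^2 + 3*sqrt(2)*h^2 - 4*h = h*(h - 1)*(h - 2*sqrt(2))*(h - sqrt(2))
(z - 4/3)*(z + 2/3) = z^2 - 2*z/3 - 8/9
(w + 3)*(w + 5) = w^2 + 8*w + 15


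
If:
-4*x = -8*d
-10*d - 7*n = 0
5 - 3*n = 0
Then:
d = -7/6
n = 5/3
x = -7/3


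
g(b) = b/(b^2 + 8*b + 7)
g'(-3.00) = -0.03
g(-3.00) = 0.38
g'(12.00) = 0.00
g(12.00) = 0.05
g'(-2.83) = -0.02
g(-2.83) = 0.37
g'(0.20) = 0.09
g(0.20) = 0.02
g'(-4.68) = -0.20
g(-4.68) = 0.55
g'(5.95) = -0.00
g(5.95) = 0.07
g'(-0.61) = 1.07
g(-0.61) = -0.24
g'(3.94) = -0.00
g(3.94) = 0.07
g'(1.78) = 0.01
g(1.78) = 0.07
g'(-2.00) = 0.12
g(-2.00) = 0.40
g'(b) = b*(-2*b - 8)/(b^2 + 8*b + 7)^2 + 1/(b^2 + 8*b + 7)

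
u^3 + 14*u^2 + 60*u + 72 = (u + 2)*(u + 6)^2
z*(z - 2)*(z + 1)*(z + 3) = z^4 + 2*z^3 - 5*z^2 - 6*z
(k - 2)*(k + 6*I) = k^2 - 2*k + 6*I*k - 12*I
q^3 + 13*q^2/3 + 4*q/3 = q*(q + 1/3)*(q + 4)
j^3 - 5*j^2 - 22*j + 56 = (j - 7)*(j - 2)*(j + 4)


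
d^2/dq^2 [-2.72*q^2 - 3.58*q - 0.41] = -5.44000000000000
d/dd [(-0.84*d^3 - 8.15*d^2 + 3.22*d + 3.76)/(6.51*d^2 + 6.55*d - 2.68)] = (-5.4684*d^4 - 11.004*d^3 - 67.5911*d^2 - 5.27119999999999*d - 33.2576)/(42.3801*d^4 + 85.281*d^3 + 8.0089*d^2 - 35.108*d + 7.1824)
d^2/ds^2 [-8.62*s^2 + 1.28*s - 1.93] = -17.2400000000000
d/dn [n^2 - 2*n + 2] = 2*n - 2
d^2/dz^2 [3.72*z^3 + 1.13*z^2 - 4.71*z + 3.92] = 22.32*z + 2.26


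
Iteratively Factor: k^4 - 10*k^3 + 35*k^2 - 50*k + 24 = (k - 3)*(k^3 - 7*k^2 + 14*k - 8) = (k - 4)*(k - 3)*(k^2 - 3*k + 2) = (k - 4)*(k - 3)*(k - 1)*(k - 2)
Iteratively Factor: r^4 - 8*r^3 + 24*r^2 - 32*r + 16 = (r - 2)*(r^3 - 6*r^2 + 12*r - 8) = (r - 2)^2*(r^2 - 4*r + 4) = (r - 2)^3*(r - 2)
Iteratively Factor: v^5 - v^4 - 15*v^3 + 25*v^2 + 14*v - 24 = (v - 2)*(v^4 + v^3 - 13*v^2 - v + 12) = (v - 3)*(v - 2)*(v^3 + 4*v^2 - v - 4) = (v - 3)*(v - 2)*(v - 1)*(v^2 + 5*v + 4) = (v - 3)*(v - 2)*(v - 1)*(v + 4)*(v + 1)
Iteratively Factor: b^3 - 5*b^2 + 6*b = (b)*(b^2 - 5*b + 6) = b*(b - 3)*(b - 2)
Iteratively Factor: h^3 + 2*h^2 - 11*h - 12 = (h + 1)*(h^2 + h - 12) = (h - 3)*(h + 1)*(h + 4)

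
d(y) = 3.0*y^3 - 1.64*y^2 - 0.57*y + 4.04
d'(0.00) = -0.57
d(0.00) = 4.04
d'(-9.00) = 757.95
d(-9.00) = -2310.67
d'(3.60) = 104.26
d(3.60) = 120.70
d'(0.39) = -0.48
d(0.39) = 3.75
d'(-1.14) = 14.87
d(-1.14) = -1.89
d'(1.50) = 14.76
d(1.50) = 9.62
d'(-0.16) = 0.19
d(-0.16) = 4.08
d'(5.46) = 249.83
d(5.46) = 440.35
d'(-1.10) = 13.93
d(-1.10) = -1.31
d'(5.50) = 253.64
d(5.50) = 450.42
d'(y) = 9.0*y^2 - 3.28*y - 0.57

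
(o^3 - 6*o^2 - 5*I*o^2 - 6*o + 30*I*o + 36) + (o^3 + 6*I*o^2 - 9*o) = 2*o^3 - 6*o^2 + I*o^2 - 15*o + 30*I*o + 36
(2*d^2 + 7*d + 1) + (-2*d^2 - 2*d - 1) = 5*d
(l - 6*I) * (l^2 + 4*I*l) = l^3 - 2*I*l^2 + 24*l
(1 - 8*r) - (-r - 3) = 4 - 7*r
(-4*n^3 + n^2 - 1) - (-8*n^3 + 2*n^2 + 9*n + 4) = 4*n^3 - n^2 - 9*n - 5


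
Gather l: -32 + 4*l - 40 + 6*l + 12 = 10*l - 60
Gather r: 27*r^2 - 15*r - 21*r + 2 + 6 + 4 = 27*r^2 - 36*r + 12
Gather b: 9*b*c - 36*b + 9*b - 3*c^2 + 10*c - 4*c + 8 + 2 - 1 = b*(9*c - 27) - 3*c^2 + 6*c + 9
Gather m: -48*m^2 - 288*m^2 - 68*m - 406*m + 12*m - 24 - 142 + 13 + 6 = -336*m^2 - 462*m - 147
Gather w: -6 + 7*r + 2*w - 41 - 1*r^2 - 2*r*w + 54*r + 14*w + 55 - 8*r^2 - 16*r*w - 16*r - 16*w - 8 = -9*r^2 - 18*r*w + 45*r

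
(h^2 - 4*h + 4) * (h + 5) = h^3 + h^2 - 16*h + 20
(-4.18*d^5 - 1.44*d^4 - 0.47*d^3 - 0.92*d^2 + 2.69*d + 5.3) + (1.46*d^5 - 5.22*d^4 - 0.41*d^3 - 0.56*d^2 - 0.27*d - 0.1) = -2.72*d^5 - 6.66*d^4 - 0.88*d^3 - 1.48*d^2 + 2.42*d + 5.2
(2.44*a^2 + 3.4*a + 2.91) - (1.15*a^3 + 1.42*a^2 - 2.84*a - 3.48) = -1.15*a^3 + 1.02*a^2 + 6.24*a + 6.39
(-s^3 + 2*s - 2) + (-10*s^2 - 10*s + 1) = -s^3 - 10*s^2 - 8*s - 1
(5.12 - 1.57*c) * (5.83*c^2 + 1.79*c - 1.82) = -9.1531*c^3 + 27.0393*c^2 + 12.0222*c - 9.3184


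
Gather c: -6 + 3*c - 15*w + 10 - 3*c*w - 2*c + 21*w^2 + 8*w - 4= c*(1 - 3*w) + 21*w^2 - 7*w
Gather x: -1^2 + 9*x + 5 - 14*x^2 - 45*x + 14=-14*x^2 - 36*x + 18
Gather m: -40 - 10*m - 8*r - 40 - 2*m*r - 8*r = m*(-2*r - 10) - 16*r - 80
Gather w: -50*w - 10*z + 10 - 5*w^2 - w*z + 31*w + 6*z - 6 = -5*w^2 + w*(-z - 19) - 4*z + 4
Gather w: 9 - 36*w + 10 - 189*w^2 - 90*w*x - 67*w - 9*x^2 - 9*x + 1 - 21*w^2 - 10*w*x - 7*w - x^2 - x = -210*w^2 + w*(-100*x - 110) - 10*x^2 - 10*x + 20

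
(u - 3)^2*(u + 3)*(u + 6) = u^4 + 3*u^3 - 27*u^2 - 27*u + 162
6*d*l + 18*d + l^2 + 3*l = (6*d + l)*(l + 3)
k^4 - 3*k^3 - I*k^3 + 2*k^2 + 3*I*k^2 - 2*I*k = k*(k - 2)*(k - 1)*(k - I)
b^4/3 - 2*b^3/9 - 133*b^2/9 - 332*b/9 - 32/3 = (b/3 + 1)*(b - 8)*(b + 1/3)*(b + 4)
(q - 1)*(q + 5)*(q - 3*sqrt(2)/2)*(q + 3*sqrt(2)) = q^4 + 3*sqrt(2)*q^3/2 + 4*q^3 - 14*q^2 + 6*sqrt(2)*q^2 - 36*q - 15*sqrt(2)*q/2 + 45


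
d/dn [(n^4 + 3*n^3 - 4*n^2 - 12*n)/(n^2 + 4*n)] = (2*n^3 + 15*n^2 + 24*n - 4)/(n^2 + 8*n + 16)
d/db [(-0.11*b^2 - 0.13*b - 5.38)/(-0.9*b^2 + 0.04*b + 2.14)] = (-0.1214*b^2 - 10.1548*b - 0.063)/(0.81*b^4 - 0.072*b^3 - 3.8504*b^2 + 0.1712*b + 4.5796)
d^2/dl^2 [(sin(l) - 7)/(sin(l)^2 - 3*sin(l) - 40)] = (sin(l)^5 - 25*sin(l)^4 + 301*sin(l)^3 - 1261*sin(l)^2 + 2074*sin(l) + 926)/(-sin(l)^2 + 3*sin(l) + 40)^3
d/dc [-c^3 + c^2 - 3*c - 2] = -3*c^2 + 2*c - 3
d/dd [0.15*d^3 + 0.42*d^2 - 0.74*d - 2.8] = 0.45*d^2 + 0.84*d - 0.74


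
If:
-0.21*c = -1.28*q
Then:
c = 6.09523809523809*q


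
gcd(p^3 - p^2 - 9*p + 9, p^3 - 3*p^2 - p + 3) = p^2 - 4*p + 3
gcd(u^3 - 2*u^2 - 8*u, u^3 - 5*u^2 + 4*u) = u^2 - 4*u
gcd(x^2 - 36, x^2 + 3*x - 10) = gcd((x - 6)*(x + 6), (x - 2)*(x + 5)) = 1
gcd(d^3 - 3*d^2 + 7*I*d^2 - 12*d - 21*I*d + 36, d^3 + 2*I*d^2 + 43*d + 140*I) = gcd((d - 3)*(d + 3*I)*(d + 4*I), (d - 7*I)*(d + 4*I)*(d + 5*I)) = d + 4*I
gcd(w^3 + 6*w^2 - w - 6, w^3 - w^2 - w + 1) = w^2 - 1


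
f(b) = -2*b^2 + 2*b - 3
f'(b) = 2 - 4*b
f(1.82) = -5.98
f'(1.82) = -5.28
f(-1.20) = -8.28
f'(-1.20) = 6.80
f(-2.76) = -23.76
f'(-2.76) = 13.04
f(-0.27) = -3.69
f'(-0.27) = 3.08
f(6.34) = -70.71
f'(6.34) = -23.36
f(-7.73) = -137.97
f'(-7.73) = 32.92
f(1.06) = -3.13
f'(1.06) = -2.24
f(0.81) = -2.69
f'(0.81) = -1.24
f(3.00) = -15.00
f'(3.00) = -10.00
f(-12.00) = -315.00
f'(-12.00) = 50.00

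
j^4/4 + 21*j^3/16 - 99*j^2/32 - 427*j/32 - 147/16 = (j/4 + 1/4)*(j - 7/2)*(j + 7/4)*(j + 6)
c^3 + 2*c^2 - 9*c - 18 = (c - 3)*(c + 2)*(c + 3)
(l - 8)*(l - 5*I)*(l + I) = l^3 - 8*l^2 - 4*I*l^2 + 5*l + 32*I*l - 40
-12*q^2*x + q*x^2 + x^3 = x*(-3*q + x)*(4*q + x)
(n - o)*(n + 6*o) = n^2 + 5*n*o - 6*o^2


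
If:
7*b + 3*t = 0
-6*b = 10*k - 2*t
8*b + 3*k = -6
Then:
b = -5/4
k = 4/3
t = 35/12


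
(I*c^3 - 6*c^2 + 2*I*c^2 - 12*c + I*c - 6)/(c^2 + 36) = I*(c^2 + 2*c + 1)/(c - 6*I)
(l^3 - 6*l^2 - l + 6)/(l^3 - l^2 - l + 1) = (l - 6)/(l - 1)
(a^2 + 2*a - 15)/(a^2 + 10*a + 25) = (a - 3)/(a + 5)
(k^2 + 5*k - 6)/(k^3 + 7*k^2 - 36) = (k - 1)/(k^2 + k - 6)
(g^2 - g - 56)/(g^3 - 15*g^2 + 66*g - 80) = (g + 7)/(g^2 - 7*g + 10)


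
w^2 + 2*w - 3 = (w - 1)*(w + 3)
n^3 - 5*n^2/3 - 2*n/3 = n*(n - 2)*(n + 1/3)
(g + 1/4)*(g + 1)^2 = g^3 + 9*g^2/4 + 3*g/2 + 1/4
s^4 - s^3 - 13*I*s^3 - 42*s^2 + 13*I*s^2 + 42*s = s*(s - 1)*(s - 7*I)*(s - 6*I)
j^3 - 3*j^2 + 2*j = j*(j - 2)*(j - 1)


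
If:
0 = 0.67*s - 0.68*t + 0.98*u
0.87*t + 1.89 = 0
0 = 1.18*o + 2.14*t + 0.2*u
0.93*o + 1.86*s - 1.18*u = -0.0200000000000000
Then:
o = 3.96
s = -2.05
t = -2.17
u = -0.10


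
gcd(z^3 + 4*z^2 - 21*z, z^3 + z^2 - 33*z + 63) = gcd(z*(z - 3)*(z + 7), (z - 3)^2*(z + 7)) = z^2 + 4*z - 21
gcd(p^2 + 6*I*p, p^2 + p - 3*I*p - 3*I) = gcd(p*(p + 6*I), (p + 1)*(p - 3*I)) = 1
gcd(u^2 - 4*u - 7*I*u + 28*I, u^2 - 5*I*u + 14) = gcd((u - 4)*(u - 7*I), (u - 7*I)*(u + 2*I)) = u - 7*I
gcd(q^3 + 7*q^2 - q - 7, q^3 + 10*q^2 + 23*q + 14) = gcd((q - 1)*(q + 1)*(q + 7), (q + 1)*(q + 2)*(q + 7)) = q^2 + 8*q + 7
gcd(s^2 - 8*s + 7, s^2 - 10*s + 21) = s - 7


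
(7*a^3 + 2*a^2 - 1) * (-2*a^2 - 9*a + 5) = -14*a^5 - 67*a^4 + 17*a^3 + 12*a^2 + 9*a - 5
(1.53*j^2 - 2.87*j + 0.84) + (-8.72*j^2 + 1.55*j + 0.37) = -7.19*j^2 - 1.32*j + 1.21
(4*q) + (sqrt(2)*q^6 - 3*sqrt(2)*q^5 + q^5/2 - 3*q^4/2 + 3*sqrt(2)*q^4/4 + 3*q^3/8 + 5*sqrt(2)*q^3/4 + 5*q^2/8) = sqrt(2)*q^6 - 3*sqrt(2)*q^5 + q^5/2 - 3*q^4/2 + 3*sqrt(2)*q^4/4 + 3*q^3/8 + 5*sqrt(2)*q^3/4 + 5*q^2/8 + 4*q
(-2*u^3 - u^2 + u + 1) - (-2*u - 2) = -2*u^3 - u^2 + 3*u + 3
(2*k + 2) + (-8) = 2*k - 6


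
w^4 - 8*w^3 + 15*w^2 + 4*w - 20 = (w - 5)*(w - 2)^2*(w + 1)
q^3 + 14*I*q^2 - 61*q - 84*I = (q + 3*I)*(q + 4*I)*(q + 7*I)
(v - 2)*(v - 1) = v^2 - 3*v + 2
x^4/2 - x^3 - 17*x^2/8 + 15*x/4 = x*(x/2 + 1)*(x - 5/2)*(x - 3/2)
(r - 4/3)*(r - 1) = r^2 - 7*r/3 + 4/3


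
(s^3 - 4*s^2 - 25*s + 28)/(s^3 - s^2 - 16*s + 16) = (s - 7)/(s - 4)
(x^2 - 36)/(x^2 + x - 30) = (x - 6)/(x - 5)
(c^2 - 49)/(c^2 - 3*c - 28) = (c + 7)/(c + 4)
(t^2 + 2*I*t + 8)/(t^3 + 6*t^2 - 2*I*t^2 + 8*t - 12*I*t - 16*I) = (t + 4*I)/(t^2 + 6*t + 8)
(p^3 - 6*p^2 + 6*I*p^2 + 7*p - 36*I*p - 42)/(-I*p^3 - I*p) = (I*p^2 - p*(7 + 6*I) + 42)/(p*(p + I))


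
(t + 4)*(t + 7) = t^2 + 11*t + 28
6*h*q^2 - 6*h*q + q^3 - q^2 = q*(6*h + q)*(q - 1)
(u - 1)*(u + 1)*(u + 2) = u^3 + 2*u^2 - u - 2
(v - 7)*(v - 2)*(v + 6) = v^3 - 3*v^2 - 40*v + 84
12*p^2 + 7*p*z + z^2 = (3*p + z)*(4*p + z)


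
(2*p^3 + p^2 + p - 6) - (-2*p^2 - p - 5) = 2*p^3 + 3*p^2 + 2*p - 1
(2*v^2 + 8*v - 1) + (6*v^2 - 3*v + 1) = 8*v^2 + 5*v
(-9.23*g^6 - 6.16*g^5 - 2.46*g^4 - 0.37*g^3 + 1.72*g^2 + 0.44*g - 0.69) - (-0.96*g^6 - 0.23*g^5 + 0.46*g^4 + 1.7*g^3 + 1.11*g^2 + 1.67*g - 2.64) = -8.27*g^6 - 5.93*g^5 - 2.92*g^4 - 2.07*g^3 + 0.61*g^2 - 1.23*g + 1.95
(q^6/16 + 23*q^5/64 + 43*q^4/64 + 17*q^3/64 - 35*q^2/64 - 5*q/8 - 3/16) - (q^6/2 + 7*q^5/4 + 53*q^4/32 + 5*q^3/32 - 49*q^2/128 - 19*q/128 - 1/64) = -7*q^6/16 - 89*q^5/64 - 63*q^4/64 + 7*q^3/64 - 21*q^2/128 - 61*q/128 - 11/64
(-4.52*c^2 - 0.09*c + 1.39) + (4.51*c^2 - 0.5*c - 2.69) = -0.00999999999999979*c^2 - 0.59*c - 1.3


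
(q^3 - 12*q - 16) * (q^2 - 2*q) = q^5 - 2*q^4 - 12*q^3 + 8*q^2 + 32*q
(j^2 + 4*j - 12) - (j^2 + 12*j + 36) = -8*j - 48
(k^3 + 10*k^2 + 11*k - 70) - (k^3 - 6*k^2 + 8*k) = 16*k^2 + 3*k - 70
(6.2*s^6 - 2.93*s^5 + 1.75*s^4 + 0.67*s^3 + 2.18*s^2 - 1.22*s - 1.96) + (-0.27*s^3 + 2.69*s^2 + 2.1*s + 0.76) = 6.2*s^6 - 2.93*s^5 + 1.75*s^4 + 0.4*s^3 + 4.87*s^2 + 0.88*s - 1.2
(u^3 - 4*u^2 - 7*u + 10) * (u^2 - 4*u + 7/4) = u^5 - 8*u^4 + 43*u^3/4 + 31*u^2 - 209*u/4 + 35/2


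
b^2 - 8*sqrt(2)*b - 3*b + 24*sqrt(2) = (b - 3)*(b - 8*sqrt(2))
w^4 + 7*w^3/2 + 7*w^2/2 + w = w*(w + 1/2)*(w + 1)*(w + 2)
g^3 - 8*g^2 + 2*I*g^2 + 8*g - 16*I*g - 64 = (g - 8)*(g - 2*I)*(g + 4*I)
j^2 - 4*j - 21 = (j - 7)*(j + 3)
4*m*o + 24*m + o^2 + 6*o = (4*m + o)*(o + 6)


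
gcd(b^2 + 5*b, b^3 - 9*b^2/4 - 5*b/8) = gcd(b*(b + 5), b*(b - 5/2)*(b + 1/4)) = b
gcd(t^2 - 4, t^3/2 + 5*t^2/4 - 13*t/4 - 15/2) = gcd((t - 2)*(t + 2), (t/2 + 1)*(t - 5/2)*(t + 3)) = t + 2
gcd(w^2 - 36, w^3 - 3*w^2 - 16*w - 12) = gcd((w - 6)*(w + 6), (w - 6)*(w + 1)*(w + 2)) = w - 6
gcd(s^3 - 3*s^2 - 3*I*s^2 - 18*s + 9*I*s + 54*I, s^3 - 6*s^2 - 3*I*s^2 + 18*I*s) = s^2 + s*(-6 - 3*I) + 18*I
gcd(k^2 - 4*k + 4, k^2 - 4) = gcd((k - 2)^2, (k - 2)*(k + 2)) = k - 2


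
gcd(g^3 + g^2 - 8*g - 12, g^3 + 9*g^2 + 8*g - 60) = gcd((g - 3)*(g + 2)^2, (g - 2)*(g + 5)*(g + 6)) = 1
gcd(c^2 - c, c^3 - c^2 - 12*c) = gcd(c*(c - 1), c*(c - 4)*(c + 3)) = c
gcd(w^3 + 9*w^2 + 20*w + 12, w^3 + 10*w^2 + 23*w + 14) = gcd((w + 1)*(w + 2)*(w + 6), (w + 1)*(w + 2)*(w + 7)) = w^2 + 3*w + 2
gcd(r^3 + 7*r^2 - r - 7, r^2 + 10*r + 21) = r + 7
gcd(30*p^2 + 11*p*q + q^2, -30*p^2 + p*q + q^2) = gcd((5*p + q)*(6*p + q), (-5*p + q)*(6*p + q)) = 6*p + q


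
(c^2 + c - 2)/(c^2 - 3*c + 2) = (c + 2)/(c - 2)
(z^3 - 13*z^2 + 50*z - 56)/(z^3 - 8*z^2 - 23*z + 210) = (z^2 - 6*z + 8)/(z^2 - z - 30)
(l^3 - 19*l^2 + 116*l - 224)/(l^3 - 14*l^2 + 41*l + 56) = (l - 4)/(l + 1)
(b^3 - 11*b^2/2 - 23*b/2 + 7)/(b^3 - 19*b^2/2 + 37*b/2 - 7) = (b + 2)/(b - 2)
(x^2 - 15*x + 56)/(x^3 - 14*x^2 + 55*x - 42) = (x - 8)/(x^2 - 7*x + 6)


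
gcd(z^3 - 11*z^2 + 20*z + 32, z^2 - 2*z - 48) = z - 8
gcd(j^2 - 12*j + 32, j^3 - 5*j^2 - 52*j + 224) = j^2 - 12*j + 32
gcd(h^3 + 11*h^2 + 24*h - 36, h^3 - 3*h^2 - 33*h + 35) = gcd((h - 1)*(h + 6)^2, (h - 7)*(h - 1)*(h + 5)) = h - 1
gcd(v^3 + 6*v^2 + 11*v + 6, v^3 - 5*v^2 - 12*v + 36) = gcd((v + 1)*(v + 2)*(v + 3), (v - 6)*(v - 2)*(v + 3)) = v + 3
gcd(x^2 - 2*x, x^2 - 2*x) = x^2 - 2*x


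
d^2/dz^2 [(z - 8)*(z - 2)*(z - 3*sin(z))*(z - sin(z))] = 4*z^3*sin(z) - 40*z^2*sin(z) - 24*z^2*cos(z) + 6*z^2*cos(2*z) + 12*z^2 + 40*z*sin(z) + 12*z*sin(2*z) + 160*z*cos(z) - 60*z*cos(2*z) - 60*z + 80*sin(z) - 60*sin(2*z) - 128*cos(z) + 93*cos(2*z) + 35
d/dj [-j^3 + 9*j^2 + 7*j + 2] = -3*j^2 + 18*j + 7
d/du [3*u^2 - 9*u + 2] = 6*u - 9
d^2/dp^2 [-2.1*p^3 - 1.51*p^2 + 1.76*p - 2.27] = -12.6*p - 3.02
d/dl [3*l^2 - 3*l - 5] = 6*l - 3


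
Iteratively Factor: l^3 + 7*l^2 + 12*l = (l + 4)*(l^2 + 3*l) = (l + 3)*(l + 4)*(l)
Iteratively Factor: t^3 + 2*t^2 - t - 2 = (t + 1)*(t^2 + t - 2) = (t - 1)*(t + 1)*(t + 2)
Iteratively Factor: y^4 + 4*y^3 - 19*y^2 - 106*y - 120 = (y + 4)*(y^3 - 19*y - 30) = (y + 3)*(y + 4)*(y^2 - 3*y - 10) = (y - 5)*(y + 3)*(y + 4)*(y + 2)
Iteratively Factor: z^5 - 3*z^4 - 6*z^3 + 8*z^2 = (z - 4)*(z^4 + z^3 - 2*z^2) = z*(z - 4)*(z^3 + z^2 - 2*z) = z*(z - 4)*(z - 1)*(z^2 + 2*z) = z*(z - 4)*(z - 1)*(z + 2)*(z)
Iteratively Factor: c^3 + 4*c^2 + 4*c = (c + 2)*(c^2 + 2*c) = (c + 2)^2*(c)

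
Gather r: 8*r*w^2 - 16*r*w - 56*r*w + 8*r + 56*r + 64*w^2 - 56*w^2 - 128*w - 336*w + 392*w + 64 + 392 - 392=r*(8*w^2 - 72*w + 64) + 8*w^2 - 72*w + 64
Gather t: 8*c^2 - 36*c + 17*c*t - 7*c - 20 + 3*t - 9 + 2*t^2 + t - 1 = 8*c^2 - 43*c + 2*t^2 + t*(17*c + 4) - 30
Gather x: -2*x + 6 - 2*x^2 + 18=-2*x^2 - 2*x + 24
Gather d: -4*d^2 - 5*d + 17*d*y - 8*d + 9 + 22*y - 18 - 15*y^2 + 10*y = -4*d^2 + d*(17*y - 13) - 15*y^2 + 32*y - 9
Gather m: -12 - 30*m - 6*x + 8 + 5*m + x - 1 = -25*m - 5*x - 5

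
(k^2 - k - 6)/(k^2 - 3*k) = (k + 2)/k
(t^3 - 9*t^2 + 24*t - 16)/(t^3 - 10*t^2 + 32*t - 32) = (t - 1)/(t - 2)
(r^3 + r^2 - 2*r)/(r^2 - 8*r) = (r^2 + r - 2)/(r - 8)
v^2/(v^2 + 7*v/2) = 2*v/(2*v + 7)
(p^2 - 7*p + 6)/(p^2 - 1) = (p - 6)/(p + 1)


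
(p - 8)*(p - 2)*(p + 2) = p^3 - 8*p^2 - 4*p + 32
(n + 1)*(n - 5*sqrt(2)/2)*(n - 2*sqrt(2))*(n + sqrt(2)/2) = n^4 - 4*sqrt(2)*n^3 + n^3 - 4*sqrt(2)*n^2 + 11*n^2/2 + 11*n/2 + 5*sqrt(2)*n + 5*sqrt(2)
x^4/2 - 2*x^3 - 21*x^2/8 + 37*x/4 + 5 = (x/2 + 1)*(x - 4)*(x - 5/2)*(x + 1/2)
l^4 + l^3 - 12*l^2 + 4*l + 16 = (l - 2)^2*(l + 1)*(l + 4)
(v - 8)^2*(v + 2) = v^3 - 14*v^2 + 32*v + 128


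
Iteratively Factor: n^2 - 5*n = (n)*(n - 5)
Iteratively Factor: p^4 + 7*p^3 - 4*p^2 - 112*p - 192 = (p - 4)*(p^3 + 11*p^2 + 40*p + 48) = (p - 4)*(p + 3)*(p^2 + 8*p + 16) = (p - 4)*(p + 3)*(p + 4)*(p + 4)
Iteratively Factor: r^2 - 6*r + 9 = (r - 3)*(r - 3)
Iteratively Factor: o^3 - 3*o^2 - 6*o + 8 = (o - 1)*(o^2 - 2*o - 8) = (o - 1)*(o + 2)*(o - 4)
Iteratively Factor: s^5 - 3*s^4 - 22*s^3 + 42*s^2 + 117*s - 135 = (s + 3)*(s^4 - 6*s^3 - 4*s^2 + 54*s - 45) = (s - 1)*(s + 3)*(s^3 - 5*s^2 - 9*s + 45) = (s - 5)*(s - 1)*(s + 3)*(s^2 - 9) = (s - 5)*(s - 3)*(s - 1)*(s + 3)*(s + 3)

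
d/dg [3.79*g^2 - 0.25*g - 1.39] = 7.58*g - 0.25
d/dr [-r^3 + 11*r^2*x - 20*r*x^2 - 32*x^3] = -3*r^2 + 22*r*x - 20*x^2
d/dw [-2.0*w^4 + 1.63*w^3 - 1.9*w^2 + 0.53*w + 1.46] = -8.0*w^3 + 4.89*w^2 - 3.8*w + 0.53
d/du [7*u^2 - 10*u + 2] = 14*u - 10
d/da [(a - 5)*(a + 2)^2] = (a + 2)*(3*a - 8)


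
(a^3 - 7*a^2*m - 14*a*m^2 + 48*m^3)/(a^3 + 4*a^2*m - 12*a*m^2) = (a^2 - 5*a*m - 24*m^2)/(a*(a + 6*m))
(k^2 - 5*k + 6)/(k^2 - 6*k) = (k^2 - 5*k + 6)/(k*(k - 6))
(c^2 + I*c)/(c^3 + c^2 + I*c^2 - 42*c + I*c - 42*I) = c/(c^2 + c - 42)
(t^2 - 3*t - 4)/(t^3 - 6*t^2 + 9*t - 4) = (t + 1)/(t^2 - 2*t + 1)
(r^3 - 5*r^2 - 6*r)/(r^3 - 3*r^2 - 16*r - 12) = r/(r + 2)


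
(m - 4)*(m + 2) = m^2 - 2*m - 8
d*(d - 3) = d^2 - 3*d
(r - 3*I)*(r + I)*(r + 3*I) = r^3 + I*r^2 + 9*r + 9*I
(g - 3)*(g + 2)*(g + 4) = g^3 + 3*g^2 - 10*g - 24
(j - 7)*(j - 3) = j^2 - 10*j + 21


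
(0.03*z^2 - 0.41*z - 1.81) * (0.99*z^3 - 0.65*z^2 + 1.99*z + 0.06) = 0.0297*z^5 - 0.4254*z^4 - 1.4657*z^3 + 0.3624*z^2 - 3.6265*z - 0.1086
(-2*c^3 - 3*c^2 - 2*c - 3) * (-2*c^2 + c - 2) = 4*c^5 + 4*c^4 + 5*c^3 + 10*c^2 + c + 6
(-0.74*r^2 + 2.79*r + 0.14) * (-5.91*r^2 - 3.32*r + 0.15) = 4.3734*r^4 - 14.0321*r^3 - 10.2012*r^2 - 0.0463000000000001*r + 0.021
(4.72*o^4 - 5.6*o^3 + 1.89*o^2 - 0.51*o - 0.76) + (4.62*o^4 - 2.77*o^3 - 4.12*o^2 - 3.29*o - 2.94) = 9.34*o^4 - 8.37*o^3 - 2.23*o^2 - 3.8*o - 3.7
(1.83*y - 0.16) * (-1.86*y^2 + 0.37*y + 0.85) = -3.4038*y^3 + 0.9747*y^2 + 1.4963*y - 0.136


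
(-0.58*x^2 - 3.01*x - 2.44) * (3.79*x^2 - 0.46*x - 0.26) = -2.1982*x^4 - 11.1411*x^3 - 7.7122*x^2 + 1.905*x + 0.6344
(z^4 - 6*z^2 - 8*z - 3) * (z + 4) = z^5 + 4*z^4 - 6*z^3 - 32*z^2 - 35*z - 12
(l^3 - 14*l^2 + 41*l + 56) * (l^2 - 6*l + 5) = l^5 - 20*l^4 + 130*l^3 - 260*l^2 - 131*l + 280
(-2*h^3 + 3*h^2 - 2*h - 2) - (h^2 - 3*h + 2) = -2*h^3 + 2*h^2 + h - 4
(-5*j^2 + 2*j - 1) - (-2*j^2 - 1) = -3*j^2 + 2*j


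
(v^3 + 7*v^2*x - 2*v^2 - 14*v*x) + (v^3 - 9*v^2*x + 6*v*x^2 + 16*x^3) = 2*v^3 - 2*v^2*x - 2*v^2 + 6*v*x^2 - 14*v*x + 16*x^3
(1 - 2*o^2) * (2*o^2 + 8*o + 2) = -4*o^4 - 16*o^3 - 2*o^2 + 8*o + 2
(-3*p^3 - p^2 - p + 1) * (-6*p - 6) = 18*p^4 + 24*p^3 + 12*p^2 - 6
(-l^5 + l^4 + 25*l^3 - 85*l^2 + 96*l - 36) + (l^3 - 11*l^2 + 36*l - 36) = -l^5 + l^4 + 26*l^3 - 96*l^2 + 132*l - 72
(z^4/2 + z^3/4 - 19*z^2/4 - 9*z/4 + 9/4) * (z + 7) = z^5/2 + 15*z^4/4 - 3*z^3 - 71*z^2/2 - 27*z/2 + 63/4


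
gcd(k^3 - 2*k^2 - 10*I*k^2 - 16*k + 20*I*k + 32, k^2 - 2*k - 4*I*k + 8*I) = k - 2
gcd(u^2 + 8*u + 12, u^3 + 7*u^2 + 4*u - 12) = u^2 + 8*u + 12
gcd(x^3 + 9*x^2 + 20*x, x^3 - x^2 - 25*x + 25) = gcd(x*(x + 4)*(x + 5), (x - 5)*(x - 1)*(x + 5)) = x + 5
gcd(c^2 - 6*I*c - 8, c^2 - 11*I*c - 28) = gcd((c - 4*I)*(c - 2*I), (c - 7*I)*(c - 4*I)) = c - 4*I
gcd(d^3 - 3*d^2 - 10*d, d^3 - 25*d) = d^2 - 5*d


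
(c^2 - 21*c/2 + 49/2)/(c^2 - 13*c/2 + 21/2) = (c - 7)/(c - 3)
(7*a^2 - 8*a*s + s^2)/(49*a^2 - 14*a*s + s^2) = (-a + s)/(-7*a + s)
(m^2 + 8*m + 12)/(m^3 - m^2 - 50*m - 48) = (m + 2)/(m^2 - 7*m - 8)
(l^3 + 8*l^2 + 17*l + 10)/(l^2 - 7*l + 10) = (l^3 + 8*l^2 + 17*l + 10)/(l^2 - 7*l + 10)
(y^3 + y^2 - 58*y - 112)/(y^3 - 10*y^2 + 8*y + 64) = (y + 7)/(y - 4)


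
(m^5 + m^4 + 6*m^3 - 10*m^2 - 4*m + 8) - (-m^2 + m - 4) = m^5 + m^4 + 6*m^3 - 9*m^2 - 5*m + 12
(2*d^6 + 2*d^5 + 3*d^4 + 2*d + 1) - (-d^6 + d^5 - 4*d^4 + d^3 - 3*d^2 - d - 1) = 3*d^6 + d^5 + 7*d^4 - d^3 + 3*d^2 + 3*d + 2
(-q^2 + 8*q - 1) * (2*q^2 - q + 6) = -2*q^4 + 17*q^3 - 16*q^2 + 49*q - 6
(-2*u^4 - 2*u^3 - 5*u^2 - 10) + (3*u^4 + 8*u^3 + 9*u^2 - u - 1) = u^4 + 6*u^3 + 4*u^2 - u - 11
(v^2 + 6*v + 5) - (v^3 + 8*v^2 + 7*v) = -v^3 - 7*v^2 - v + 5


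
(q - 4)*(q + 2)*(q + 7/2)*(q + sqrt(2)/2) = q^4 + sqrt(2)*q^3/2 + 3*q^3/2 - 15*q^2 + 3*sqrt(2)*q^2/4 - 28*q - 15*sqrt(2)*q/2 - 14*sqrt(2)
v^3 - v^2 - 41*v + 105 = (v - 5)*(v - 3)*(v + 7)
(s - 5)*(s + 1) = s^2 - 4*s - 5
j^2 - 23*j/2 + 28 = (j - 8)*(j - 7/2)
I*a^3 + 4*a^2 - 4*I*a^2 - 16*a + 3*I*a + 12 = (a - 3)*(a - 4*I)*(I*a - I)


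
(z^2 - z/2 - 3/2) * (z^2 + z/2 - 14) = z^4 - 63*z^2/4 + 25*z/4 + 21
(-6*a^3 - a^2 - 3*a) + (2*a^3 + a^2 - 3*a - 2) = -4*a^3 - 6*a - 2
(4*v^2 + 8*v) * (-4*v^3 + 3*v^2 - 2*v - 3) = -16*v^5 - 20*v^4 + 16*v^3 - 28*v^2 - 24*v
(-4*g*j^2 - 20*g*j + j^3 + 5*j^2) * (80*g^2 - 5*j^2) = -320*g^3*j^2 - 1600*g^3*j + 80*g^2*j^3 + 400*g^2*j^2 + 20*g*j^4 + 100*g*j^3 - 5*j^5 - 25*j^4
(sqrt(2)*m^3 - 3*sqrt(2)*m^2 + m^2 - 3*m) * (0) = 0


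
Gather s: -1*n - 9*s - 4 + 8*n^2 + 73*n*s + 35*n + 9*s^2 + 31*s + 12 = 8*n^2 + 34*n + 9*s^2 + s*(73*n + 22) + 8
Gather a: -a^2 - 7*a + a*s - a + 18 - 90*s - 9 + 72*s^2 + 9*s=-a^2 + a*(s - 8) + 72*s^2 - 81*s + 9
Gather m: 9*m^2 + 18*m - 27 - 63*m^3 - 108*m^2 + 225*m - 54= -63*m^3 - 99*m^2 + 243*m - 81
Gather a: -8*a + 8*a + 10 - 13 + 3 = 0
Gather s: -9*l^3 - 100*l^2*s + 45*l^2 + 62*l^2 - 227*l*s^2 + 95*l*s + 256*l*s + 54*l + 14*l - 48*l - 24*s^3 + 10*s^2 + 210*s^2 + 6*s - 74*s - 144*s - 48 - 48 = -9*l^3 + 107*l^2 + 20*l - 24*s^3 + s^2*(220 - 227*l) + s*(-100*l^2 + 351*l - 212) - 96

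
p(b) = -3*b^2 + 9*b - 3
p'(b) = 9 - 6*b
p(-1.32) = -20.11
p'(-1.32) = 16.92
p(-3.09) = -59.45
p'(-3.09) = 27.54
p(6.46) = -70.05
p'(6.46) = -29.76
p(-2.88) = -53.80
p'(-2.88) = 26.28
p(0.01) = -2.91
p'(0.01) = 8.94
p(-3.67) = -76.44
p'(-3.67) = 31.02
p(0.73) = 1.97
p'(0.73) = 4.62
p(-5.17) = -129.72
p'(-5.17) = 40.02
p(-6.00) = -165.00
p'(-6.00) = 45.00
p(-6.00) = -165.00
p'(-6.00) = 45.00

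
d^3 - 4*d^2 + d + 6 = (d - 3)*(d - 2)*(d + 1)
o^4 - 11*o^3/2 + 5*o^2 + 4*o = o*(o - 4)*(o - 2)*(o + 1/2)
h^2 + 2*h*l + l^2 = (h + l)^2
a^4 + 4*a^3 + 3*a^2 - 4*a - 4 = (a - 1)*(a + 1)*(a + 2)^2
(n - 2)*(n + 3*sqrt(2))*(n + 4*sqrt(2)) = n^3 - 2*n^2 + 7*sqrt(2)*n^2 - 14*sqrt(2)*n + 24*n - 48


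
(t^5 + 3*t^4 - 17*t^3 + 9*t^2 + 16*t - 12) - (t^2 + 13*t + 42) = t^5 + 3*t^4 - 17*t^3 + 8*t^2 + 3*t - 54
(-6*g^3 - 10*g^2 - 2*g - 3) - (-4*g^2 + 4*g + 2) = -6*g^3 - 6*g^2 - 6*g - 5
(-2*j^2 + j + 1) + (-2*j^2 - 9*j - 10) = -4*j^2 - 8*j - 9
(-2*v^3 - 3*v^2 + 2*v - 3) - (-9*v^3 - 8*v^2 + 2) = 7*v^3 + 5*v^2 + 2*v - 5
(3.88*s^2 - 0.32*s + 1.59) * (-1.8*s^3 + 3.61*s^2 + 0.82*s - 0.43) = -6.984*s^5 + 14.5828*s^4 - 0.835600000000001*s^3 + 3.8091*s^2 + 1.4414*s - 0.6837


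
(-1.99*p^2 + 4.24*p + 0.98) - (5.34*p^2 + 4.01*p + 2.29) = -7.33*p^2 + 0.23*p - 1.31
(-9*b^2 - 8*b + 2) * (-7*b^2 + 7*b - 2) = 63*b^4 - 7*b^3 - 52*b^2 + 30*b - 4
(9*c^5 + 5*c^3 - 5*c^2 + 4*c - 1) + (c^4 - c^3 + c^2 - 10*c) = 9*c^5 + c^4 + 4*c^3 - 4*c^2 - 6*c - 1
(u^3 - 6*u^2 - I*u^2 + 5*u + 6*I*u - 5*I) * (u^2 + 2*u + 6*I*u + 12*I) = u^5 - 4*u^4 + 5*I*u^4 - u^3 - 20*I*u^3 - 14*u^2 - 35*I*u^2 - 42*u + 50*I*u + 60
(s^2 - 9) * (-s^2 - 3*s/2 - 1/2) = -s^4 - 3*s^3/2 + 17*s^2/2 + 27*s/2 + 9/2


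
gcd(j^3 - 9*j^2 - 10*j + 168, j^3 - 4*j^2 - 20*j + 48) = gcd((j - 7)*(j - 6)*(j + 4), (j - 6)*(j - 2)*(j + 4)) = j^2 - 2*j - 24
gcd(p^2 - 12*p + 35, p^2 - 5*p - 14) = p - 7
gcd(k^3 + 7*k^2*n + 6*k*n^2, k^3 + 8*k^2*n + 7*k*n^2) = k^2 + k*n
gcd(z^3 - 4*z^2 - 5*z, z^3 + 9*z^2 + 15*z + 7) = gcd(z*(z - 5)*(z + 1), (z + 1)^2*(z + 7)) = z + 1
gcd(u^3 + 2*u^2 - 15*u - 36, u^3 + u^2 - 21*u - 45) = u^2 + 6*u + 9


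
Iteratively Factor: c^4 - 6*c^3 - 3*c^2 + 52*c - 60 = (c - 2)*(c^3 - 4*c^2 - 11*c + 30) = (c - 5)*(c - 2)*(c^2 + c - 6) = (c - 5)*(c - 2)^2*(c + 3)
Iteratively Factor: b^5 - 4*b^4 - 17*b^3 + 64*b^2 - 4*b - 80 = (b + 4)*(b^4 - 8*b^3 + 15*b^2 + 4*b - 20) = (b + 1)*(b + 4)*(b^3 - 9*b^2 + 24*b - 20) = (b - 5)*(b + 1)*(b + 4)*(b^2 - 4*b + 4) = (b - 5)*(b - 2)*(b + 1)*(b + 4)*(b - 2)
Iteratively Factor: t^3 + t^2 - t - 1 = (t + 1)*(t^2 - 1) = (t + 1)^2*(t - 1)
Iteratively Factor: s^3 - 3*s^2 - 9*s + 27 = (s - 3)*(s^2 - 9) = (s - 3)*(s + 3)*(s - 3)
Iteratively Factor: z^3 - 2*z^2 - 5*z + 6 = (z + 2)*(z^2 - 4*z + 3) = (z - 1)*(z + 2)*(z - 3)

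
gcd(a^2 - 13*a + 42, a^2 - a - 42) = a - 7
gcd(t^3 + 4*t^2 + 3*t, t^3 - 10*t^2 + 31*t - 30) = 1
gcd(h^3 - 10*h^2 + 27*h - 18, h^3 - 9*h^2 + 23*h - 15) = h^2 - 4*h + 3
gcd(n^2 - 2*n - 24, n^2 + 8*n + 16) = n + 4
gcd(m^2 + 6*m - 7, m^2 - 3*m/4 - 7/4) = 1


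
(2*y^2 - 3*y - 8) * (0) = 0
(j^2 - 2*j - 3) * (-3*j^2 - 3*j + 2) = -3*j^4 + 3*j^3 + 17*j^2 + 5*j - 6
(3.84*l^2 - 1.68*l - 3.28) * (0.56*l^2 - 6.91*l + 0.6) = 2.1504*l^4 - 27.4752*l^3 + 12.076*l^2 + 21.6568*l - 1.968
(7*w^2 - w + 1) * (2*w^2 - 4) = 14*w^4 - 2*w^3 - 26*w^2 + 4*w - 4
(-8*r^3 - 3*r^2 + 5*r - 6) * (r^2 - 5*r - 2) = -8*r^5 + 37*r^4 + 36*r^3 - 25*r^2 + 20*r + 12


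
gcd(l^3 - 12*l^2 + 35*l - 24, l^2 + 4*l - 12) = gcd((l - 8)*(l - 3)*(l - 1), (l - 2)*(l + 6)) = 1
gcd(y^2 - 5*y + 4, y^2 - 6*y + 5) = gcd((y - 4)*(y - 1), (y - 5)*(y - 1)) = y - 1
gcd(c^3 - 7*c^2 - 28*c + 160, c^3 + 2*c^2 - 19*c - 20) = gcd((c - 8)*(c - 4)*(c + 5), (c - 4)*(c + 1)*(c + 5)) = c^2 + c - 20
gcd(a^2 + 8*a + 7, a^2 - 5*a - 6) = a + 1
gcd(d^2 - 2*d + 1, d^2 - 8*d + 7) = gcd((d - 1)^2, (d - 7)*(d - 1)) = d - 1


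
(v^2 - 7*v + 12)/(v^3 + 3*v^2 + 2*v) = (v^2 - 7*v + 12)/(v*(v^2 + 3*v + 2))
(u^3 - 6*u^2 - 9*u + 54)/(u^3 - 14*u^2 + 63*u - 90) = (u + 3)/(u - 5)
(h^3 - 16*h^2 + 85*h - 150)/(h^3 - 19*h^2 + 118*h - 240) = (h - 5)/(h - 8)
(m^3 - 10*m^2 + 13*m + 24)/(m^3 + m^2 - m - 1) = (m^2 - 11*m + 24)/(m^2 - 1)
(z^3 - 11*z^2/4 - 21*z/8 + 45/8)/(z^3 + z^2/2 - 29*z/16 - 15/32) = 4*(z - 3)/(4*z + 1)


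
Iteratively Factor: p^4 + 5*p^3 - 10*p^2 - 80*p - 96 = (p + 3)*(p^3 + 2*p^2 - 16*p - 32) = (p + 2)*(p + 3)*(p^2 - 16) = (p - 4)*(p + 2)*(p + 3)*(p + 4)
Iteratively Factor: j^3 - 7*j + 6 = (j - 1)*(j^2 + j - 6) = (j - 1)*(j + 3)*(j - 2)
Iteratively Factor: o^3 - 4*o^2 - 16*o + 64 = (o - 4)*(o^2 - 16) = (o - 4)*(o + 4)*(o - 4)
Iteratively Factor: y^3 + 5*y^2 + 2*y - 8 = (y + 4)*(y^2 + y - 2) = (y - 1)*(y + 4)*(y + 2)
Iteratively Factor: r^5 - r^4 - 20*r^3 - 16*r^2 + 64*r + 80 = (r + 2)*(r^4 - 3*r^3 - 14*r^2 + 12*r + 40) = (r - 2)*(r + 2)*(r^3 - r^2 - 16*r - 20) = (r - 5)*(r - 2)*(r + 2)*(r^2 + 4*r + 4) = (r - 5)*(r - 2)*(r + 2)^2*(r + 2)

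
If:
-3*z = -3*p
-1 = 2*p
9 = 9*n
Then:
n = 1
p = -1/2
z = -1/2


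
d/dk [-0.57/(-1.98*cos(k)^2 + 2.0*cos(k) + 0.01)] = (2.2572*cos(k) - 1.14)*sin(k)/(-1.98*cos(k)^2 + 2.0*cos(k) + 0.01)^2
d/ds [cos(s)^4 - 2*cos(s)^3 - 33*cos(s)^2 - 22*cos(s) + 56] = 2*(-2*cos(s)^3 + 3*cos(s)^2 + 33*cos(s) + 11)*sin(s)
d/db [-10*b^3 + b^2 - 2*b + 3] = -30*b^2 + 2*b - 2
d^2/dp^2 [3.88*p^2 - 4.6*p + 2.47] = 7.76000000000000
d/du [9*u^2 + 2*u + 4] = 18*u + 2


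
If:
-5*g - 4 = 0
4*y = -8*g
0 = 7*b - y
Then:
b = 8/35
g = -4/5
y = 8/5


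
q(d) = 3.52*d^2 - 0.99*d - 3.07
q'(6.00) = 41.25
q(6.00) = 117.71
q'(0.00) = -0.99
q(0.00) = -3.07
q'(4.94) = 33.79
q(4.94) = 77.94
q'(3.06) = 20.55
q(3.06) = 26.86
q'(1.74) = 11.26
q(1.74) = 5.86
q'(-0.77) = -6.41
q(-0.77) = -0.22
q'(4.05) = 27.52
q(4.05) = 50.66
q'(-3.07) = -22.60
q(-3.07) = 33.14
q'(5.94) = 40.83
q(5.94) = 115.25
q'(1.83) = 11.89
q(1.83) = 6.91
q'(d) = 7.04*d - 0.99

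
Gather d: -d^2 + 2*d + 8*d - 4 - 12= -d^2 + 10*d - 16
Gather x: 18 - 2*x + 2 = 20 - 2*x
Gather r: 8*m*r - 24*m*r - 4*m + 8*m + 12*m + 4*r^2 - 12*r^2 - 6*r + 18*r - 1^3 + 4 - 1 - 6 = 16*m - 8*r^2 + r*(12 - 16*m) - 4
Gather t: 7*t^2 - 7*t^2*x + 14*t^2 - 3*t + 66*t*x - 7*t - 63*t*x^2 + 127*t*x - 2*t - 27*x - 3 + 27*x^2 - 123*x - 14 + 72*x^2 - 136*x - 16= t^2*(21 - 7*x) + t*(-63*x^2 + 193*x - 12) + 99*x^2 - 286*x - 33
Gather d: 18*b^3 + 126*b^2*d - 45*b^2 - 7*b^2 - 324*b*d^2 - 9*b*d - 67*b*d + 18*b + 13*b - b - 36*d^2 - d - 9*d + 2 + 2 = 18*b^3 - 52*b^2 + 30*b + d^2*(-324*b - 36) + d*(126*b^2 - 76*b - 10) + 4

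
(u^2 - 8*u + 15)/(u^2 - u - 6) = (u - 5)/(u + 2)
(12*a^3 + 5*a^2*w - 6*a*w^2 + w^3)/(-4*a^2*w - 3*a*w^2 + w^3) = (-3*a + w)/w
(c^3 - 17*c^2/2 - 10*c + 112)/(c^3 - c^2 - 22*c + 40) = (c^2 - 9*c/2 - 28)/(c^2 + 3*c - 10)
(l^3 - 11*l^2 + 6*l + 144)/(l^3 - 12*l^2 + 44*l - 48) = (l^2 - 5*l - 24)/(l^2 - 6*l + 8)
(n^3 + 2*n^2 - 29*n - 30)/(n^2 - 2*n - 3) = (n^2 + n - 30)/(n - 3)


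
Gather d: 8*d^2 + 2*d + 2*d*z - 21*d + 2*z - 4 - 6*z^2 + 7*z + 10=8*d^2 + d*(2*z - 19) - 6*z^2 + 9*z + 6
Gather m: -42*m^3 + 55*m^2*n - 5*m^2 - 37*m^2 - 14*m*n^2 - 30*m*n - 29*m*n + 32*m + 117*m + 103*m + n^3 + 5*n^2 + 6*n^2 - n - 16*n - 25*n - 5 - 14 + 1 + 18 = -42*m^3 + m^2*(55*n - 42) + m*(-14*n^2 - 59*n + 252) + n^3 + 11*n^2 - 42*n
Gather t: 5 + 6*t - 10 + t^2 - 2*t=t^2 + 4*t - 5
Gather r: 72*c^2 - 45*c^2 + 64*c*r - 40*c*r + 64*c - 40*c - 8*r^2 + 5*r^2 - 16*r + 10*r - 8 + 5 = 27*c^2 + 24*c - 3*r^2 + r*(24*c - 6) - 3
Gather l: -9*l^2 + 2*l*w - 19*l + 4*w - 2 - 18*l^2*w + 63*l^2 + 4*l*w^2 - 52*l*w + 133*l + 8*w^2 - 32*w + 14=l^2*(54 - 18*w) + l*(4*w^2 - 50*w + 114) + 8*w^2 - 28*w + 12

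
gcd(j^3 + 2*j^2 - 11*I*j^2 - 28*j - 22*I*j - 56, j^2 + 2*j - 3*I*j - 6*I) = j + 2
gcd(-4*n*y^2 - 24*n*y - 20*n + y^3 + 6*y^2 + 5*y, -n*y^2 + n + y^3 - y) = y + 1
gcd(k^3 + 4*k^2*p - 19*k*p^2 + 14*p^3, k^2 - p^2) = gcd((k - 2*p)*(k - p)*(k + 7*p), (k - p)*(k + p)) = -k + p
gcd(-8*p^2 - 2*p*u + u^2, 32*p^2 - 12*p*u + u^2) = 4*p - u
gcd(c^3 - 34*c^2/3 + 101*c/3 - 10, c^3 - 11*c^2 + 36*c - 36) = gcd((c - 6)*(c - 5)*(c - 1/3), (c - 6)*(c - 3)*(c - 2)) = c - 6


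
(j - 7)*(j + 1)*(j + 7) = j^3 + j^2 - 49*j - 49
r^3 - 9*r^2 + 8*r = r*(r - 8)*(r - 1)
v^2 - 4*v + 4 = (v - 2)^2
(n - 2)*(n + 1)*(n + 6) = n^3 + 5*n^2 - 8*n - 12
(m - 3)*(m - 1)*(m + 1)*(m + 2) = m^4 - m^3 - 7*m^2 + m + 6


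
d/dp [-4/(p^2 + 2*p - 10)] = 8*(p + 1)/(p^2 + 2*p - 10)^2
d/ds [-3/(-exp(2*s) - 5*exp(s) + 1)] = (-6*exp(s) - 15)*exp(s)/(exp(2*s) + 5*exp(s) - 1)^2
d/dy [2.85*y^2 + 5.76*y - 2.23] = 5.7*y + 5.76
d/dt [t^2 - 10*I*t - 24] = 2*t - 10*I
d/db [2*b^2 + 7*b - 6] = 4*b + 7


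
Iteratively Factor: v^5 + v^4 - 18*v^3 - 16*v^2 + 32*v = (v + 2)*(v^4 - v^3 - 16*v^2 + 16*v) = (v + 2)*(v + 4)*(v^3 - 5*v^2 + 4*v) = v*(v + 2)*(v + 4)*(v^2 - 5*v + 4) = v*(v - 1)*(v + 2)*(v + 4)*(v - 4)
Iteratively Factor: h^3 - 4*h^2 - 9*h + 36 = (h - 3)*(h^2 - h - 12) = (h - 3)*(h + 3)*(h - 4)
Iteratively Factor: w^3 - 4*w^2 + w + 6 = (w + 1)*(w^2 - 5*w + 6) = (w - 3)*(w + 1)*(w - 2)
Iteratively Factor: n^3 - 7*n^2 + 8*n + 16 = (n - 4)*(n^2 - 3*n - 4) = (n - 4)*(n + 1)*(n - 4)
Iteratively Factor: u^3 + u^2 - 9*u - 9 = (u + 3)*(u^2 - 2*u - 3) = (u - 3)*(u + 3)*(u + 1)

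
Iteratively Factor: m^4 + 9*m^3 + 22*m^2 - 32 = (m + 4)*(m^3 + 5*m^2 + 2*m - 8) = (m + 2)*(m + 4)*(m^2 + 3*m - 4) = (m + 2)*(m + 4)^2*(m - 1)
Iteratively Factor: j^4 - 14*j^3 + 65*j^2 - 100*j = (j - 5)*(j^3 - 9*j^2 + 20*j) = (j - 5)^2*(j^2 - 4*j) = (j - 5)^2*(j - 4)*(j)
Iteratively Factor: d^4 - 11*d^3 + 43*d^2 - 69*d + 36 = (d - 4)*(d^3 - 7*d^2 + 15*d - 9) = (d - 4)*(d - 3)*(d^2 - 4*d + 3) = (d - 4)*(d - 3)*(d - 1)*(d - 3)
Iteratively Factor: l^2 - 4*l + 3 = (l - 1)*(l - 3)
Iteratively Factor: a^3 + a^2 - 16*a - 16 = (a - 4)*(a^2 + 5*a + 4) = (a - 4)*(a + 4)*(a + 1)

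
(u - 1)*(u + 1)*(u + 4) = u^3 + 4*u^2 - u - 4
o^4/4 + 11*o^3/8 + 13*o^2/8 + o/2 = o*(o/4 + 1)*(o + 1/2)*(o + 1)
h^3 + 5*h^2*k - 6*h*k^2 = h*(h - k)*(h + 6*k)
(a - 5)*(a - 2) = a^2 - 7*a + 10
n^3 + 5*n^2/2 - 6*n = n*(n - 3/2)*(n + 4)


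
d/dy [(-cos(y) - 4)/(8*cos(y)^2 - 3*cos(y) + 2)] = (8*sin(y)^2 - 64*cos(y) + 6)*sin(y)/(8*cos(y)^2 - 3*cos(y) + 2)^2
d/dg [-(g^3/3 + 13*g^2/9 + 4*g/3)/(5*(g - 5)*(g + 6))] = (-3*g^4 - 6*g^3 + 269*g^2 + 780*g + 360)/(45*(g^4 + 2*g^3 - 59*g^2 - 60*g + 900))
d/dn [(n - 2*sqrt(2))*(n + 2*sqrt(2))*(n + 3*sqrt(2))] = 3*n^2 + 6*sqrt(2)*n - 8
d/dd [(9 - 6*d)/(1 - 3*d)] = 21/(3*d - 1)^2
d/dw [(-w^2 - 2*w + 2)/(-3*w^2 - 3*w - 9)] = (-w^2 + 10*w + 8)/(3*(w^4 + 2*w^3 + 7*w^2 + 6*w + 9))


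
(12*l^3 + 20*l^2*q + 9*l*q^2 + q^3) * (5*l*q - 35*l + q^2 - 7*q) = 60*l^4*q - 420*l^4 + 112*l^3*q^2 - 784*l^3*q + 65*l^2*q^3 - 455*l^2*q^2 + 14*l*q^4 - 98*l*q^3 + q^5 - 7*q^4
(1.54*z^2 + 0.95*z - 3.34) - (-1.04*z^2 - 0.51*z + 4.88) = 2.58*z^2 + 1.46*z - 8.22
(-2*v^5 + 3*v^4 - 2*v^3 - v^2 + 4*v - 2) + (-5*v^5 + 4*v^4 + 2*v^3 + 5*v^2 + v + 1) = -7*v^5 + 7*v^4 + 4*v^2 + 5*v - 1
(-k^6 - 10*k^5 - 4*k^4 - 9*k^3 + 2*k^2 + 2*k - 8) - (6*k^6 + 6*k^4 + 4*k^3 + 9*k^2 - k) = -7*k^6 - 10*k^5 - 10*k^4 - 13*k^3 - 7*k^2 + 3*k - 8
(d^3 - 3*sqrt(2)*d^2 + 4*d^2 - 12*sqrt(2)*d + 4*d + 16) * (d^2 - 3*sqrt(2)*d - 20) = d^5 - 6*sqrt(2)*d^4 + 4*d^4 - 24*sqrt(2)*d^3 + 2*d^3 + 8*d^2 + 48*sqrt(2)*d^2 - 80*d + 192*sqrt(2)*d - 320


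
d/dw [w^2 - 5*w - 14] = 2*w - 5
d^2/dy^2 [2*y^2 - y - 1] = 4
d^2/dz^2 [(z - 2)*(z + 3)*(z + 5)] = 6*z + 12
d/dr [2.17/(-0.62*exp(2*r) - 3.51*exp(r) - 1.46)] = (2.6908*exp(r) + 7.6167)*exp(r)/(0.62*exp(2*r) + 3.51*exp(r) + 1.46)^2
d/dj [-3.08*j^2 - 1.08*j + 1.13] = -6.16*j - 1.08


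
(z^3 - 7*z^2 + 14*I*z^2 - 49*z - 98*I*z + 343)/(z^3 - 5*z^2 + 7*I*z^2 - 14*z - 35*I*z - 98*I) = (z + 7*I)/(z + 2)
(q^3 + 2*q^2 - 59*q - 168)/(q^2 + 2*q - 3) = (q^2 - q - 56)/(q - 1)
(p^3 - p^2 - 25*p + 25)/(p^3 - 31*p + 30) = (p + 5)/(p + 6)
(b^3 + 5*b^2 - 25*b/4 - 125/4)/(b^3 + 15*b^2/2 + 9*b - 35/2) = (4*b^2 - 25)/(2*(2*b^2 + 5*b - 7))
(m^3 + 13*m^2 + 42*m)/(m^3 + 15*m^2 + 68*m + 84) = m/(m + 2)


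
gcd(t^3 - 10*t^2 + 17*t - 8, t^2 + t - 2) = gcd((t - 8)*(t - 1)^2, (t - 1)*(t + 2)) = t - 1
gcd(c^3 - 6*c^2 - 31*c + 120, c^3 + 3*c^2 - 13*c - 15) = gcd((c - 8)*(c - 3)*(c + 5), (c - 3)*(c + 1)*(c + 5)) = c^2 + 2*c - 15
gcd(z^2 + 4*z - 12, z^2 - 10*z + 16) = z - 2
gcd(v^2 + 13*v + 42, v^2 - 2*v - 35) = 1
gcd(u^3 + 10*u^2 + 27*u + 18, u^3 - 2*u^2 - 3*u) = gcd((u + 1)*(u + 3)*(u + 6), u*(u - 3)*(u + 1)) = u + 1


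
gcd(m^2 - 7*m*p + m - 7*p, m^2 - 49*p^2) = -m + 7*p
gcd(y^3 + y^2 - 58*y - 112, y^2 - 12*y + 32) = y - 8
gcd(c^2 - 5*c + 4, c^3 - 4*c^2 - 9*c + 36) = c - 4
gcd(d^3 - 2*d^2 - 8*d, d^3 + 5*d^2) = d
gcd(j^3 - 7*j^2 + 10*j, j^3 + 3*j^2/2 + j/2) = j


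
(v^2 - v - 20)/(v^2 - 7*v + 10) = (v + 4)/(v - 2)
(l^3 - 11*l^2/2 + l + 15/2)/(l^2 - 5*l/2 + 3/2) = (l^2 - 4*l - 5)/(l - 1)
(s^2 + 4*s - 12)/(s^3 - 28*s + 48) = 1/(s - 4)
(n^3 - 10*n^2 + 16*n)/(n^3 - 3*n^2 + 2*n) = (n - 8)/(n - 1)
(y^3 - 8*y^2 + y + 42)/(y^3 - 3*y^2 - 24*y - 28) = (y - 3)/(y + 2)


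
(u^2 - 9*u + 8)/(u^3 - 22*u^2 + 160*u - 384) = (u - 1)/(u^2 - 14*u + 48)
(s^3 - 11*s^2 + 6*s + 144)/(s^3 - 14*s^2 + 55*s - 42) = (s^2 - 5*s - 24)/(s^2 - 8*s + 7)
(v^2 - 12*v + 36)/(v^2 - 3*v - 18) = (v - 6)/(v + 3)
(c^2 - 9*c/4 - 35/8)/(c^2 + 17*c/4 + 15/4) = (c - 7/2)/(c + 3)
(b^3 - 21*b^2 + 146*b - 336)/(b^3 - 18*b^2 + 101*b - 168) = (b - 6)/(b - 3)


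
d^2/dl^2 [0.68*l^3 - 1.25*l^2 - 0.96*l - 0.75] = 4.08*l - 2.5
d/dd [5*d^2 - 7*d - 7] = 10*d - 7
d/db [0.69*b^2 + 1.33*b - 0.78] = 1.38*b + 1.33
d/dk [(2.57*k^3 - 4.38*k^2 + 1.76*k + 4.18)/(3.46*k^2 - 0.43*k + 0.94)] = (8.8922*k^4 - 2.2102*k^3 + 3.0412*k^2 - 37.16*k + 3.4518)/(11.9716*k^4 - 2.9756*k^3 + 6.6897*k^2 - 0.8084*k + 0.8836)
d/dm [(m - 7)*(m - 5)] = 2*m - 12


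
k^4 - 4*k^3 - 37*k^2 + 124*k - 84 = (k - 7)*(k - 2)*(k - 1)*(k + 6)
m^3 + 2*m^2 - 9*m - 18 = (m - 3)*(m + 2)*(m + 3)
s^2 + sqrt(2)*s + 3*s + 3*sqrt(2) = (s + 3)*(s + sqrt(2))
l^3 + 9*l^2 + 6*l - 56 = (l - 2)*(l + 4)*(l + 7)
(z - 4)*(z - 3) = z^2 - 7*z + 12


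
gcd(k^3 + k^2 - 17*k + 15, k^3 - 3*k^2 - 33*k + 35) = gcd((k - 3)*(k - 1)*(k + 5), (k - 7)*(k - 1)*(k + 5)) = k^2 + 4*k - 5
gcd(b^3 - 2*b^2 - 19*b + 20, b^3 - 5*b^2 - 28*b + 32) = b^2 + 3*b - 4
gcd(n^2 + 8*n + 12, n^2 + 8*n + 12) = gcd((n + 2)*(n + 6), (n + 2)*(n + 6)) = n^2 + 8*n + 12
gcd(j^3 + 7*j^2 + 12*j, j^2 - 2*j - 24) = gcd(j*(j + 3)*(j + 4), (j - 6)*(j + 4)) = j + 4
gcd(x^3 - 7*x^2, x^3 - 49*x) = x^2 - 7*x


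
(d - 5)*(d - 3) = d^2 - 8*d + 15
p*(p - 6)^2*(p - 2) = p^4 - 14*p^3 + 60*p^2 - 72*p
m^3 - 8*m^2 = m^2*(m - 8)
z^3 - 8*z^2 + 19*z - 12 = (z - 4)*(z - 3)*(z - 1)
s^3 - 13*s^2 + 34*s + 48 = (s - 8)*(s - 6)*(s + 1)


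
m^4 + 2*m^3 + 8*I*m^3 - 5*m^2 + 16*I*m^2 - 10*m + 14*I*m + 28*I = (m + 2)*(m - I)*(m + 2*I)*(m + 7*I)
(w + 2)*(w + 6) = w^2 + 8*w + 12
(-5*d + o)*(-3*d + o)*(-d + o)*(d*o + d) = -15*d^4*o - 15*d^4 + 23*d^3*o^2 + 23*d^3*o - 9*d^2*o^3 - 9*d^2*o^2 + d*o^4 + d*o^3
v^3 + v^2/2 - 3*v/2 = v*(v - 1)*(v + 3/2)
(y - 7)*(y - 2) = y^2 - 9*y + 14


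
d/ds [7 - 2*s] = -2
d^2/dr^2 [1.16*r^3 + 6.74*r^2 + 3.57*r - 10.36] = 6.96*r + 13.48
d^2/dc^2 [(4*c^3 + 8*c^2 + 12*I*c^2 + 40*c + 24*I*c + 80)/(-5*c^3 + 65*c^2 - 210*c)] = (c^6*(-120 - 24*I) + c^5*(768 - 144*I) + c^4*(4176 + 4896*I) + c^3*(-16368 - 19200*I) - 101280*c^2 + 262080*c - 282240)/(5*c^9 - 195*c^8 + 3165*c^7 - 27365*c^6 + 132930*c^5 - 343980*c^4 + 370440*c^3)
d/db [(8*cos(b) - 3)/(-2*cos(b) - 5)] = 46*sin(b)/(2*cos(b) + 5)^2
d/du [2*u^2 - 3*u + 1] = 4*u - 3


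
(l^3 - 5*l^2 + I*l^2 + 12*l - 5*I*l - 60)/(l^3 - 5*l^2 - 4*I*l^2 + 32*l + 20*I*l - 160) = (l - 3*I)/(l - 8*I)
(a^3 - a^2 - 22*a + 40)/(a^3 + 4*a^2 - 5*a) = (a^2 - 6*a + 8)/(a*(a - 1))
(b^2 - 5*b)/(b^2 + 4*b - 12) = b*(b - 5)/(b^2 + 4*b - 12)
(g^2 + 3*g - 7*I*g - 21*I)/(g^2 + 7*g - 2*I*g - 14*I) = (g^2 + g*(3 - 7*I) - 21*I)/(g^2 + g*(7 - 2*I) - 14*I)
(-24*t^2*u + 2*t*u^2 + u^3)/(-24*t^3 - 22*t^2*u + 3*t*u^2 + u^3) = u/(t + u)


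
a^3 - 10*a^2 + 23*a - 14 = (a - 7)*(a - 2)*(a - 1)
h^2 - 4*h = h*(h - 4)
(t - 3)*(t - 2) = t^2 - 5*t + 6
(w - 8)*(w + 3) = w^2 - 5*w - 24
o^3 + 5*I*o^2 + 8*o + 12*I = (o - 2*I)*(o + I)*(o + 6*I)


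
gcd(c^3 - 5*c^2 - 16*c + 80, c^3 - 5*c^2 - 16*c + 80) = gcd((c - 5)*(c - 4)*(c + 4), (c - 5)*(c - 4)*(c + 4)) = c^3 - 5*c^2 - 16*c + 80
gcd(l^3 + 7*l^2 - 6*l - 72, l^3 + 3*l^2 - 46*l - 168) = l^2 + 10*l + 24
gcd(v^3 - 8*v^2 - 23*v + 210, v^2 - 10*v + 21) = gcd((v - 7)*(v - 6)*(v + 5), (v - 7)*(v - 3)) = v - 7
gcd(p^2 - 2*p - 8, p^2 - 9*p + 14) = 1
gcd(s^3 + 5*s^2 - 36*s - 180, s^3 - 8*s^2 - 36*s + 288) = s^2 - 36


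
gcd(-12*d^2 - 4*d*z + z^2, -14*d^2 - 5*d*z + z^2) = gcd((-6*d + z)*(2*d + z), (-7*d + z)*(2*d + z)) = 2*d + z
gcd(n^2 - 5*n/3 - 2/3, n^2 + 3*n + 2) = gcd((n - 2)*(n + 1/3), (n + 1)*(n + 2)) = 1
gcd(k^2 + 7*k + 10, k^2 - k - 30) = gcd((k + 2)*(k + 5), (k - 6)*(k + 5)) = k + 5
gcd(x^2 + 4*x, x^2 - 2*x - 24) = x + 4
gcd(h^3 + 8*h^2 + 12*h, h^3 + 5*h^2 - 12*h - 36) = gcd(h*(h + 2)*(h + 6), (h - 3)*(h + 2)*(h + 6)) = h^2 + 8*h + 12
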